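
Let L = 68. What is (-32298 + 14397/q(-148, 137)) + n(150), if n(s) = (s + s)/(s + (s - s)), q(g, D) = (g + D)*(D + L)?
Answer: -72841877/2255 ≈ -32302.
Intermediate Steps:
q(g, D) = (68 + D)*(D + g) (q(g, D) = (g + D)*(D + 68) = (D + g)*(68 + D) = (68 + D)*(D + g))
n(s) = 2 (n(s) = (2*s)/(s + 0) = (2*s)/s = 2)
(-32298 + 14397/q(-148, 137)) + n(150) = (-32298 + 14397/(137² + 68*137 + 68*(-148) + 137*(-148))) + 2 = (-32298 + 14397/(18769 + 9316 - 10064 - 20276)) + 2 = (-32298 + 14397/(-2255)) + 2 = (-32298 + 14397*(-1/2255)) + 2 = (-32298 - 14397/2255) + 2 = -72846387/2255 + 2 = -72841877/2255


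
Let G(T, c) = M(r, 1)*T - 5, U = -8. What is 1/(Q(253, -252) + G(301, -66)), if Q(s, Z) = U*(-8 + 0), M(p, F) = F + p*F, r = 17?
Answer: 1/5477 ≈ 0.00018258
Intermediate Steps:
M(p, F) = F + F*p
G(T, c) = -5 + 18*T (G(T, c) = (1*(1 + 17))*T - 5 = (1*18)*T - 5 = 18*T - 5 = -5 + 18*T)
Q(s, Z) = 64 (Q(s, Z) = -8*(-8 + 0) = -8*(-8) = 64)
1/(Q(253, -252) + G(301, -66)) = 1/(64 + (-5 + 18*301)) = 1/(64 + (-5 + 5418)) = 1/(64 + 5413) = 1/5477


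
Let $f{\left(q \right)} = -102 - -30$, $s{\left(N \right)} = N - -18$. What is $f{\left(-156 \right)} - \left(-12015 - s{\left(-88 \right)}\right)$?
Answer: $11873$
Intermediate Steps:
$s{\left(N \right)} = 18 + N$ ($s{\left(N \right)} = N + 18 = 18 + N$)
$f{\left(q \right)} = -72$ ($f{\left(q \right)} = -102 + 30 = -72$)
$f{\left(-156 \right)} - \left(-12015 - s{\left(-88 \right)}\right) = -72 - \left(-12015 - \left(18 - 88\right)\right) = -72 - \left(-12015 - -70\right) = -72 - \left(-12015 + 70\right) = -72 - -11945 = -72 + 11945 = 11873$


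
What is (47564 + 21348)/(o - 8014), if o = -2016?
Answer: -584/85 ≈ -6.8706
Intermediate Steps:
(47564 + 21348)/(o - 8014) = (47564 + 21348)/(-2016 - 8014) = 68912/(-10030) = 68912*(-1/10030) = -584/85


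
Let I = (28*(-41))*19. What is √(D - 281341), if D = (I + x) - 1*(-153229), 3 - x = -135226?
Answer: I*√14695 ≈ 121.22*I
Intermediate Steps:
x = 135229 (x = 3 - 1*(-135226) = 3 + 135226 = 135229)
I = -21812 (I = -1148*19 = -21812)
D = 266646 (D = (-21812 + 135229) - 1*(-153229) = 113417 + 153229 = 266646)
√(D - 281341) = √(266646 - 281341) = √(-14695) = I*√14695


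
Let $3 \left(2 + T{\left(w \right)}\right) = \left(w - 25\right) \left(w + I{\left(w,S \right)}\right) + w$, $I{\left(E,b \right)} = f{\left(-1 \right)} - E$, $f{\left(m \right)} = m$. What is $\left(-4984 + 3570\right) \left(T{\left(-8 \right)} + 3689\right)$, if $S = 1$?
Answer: $- \frac{15675604}{3} \approx -5.2252 \cdot 10^{6}$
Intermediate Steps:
$I{\left(E,b \right)} = -1 - E$
$T{\left(w \right)} = \frac{19}{3}$ ($T{\left(w \right)} = -2 + \frac{\left(w - 25\right) \left(w - \left(1 + w\right)\right) + w}{3} = -2 + \frac{\left(-25 + w\right) \left(-1\right) + w}{3} = -2 + \frac{\left(25 - w\right) + w}{3} = -2 + \frac{1}{3} \cdot 25 = -2 + \frac{25}{3} = \frac{19}{3}$)
$\left(-4984 + 3570\right) \left(T{\left(-8 \right)} + 3689\right) = \left(-4984 + 3570\right) \left(\frac{19}{3} + 3689\right) = \left(-1414\right) \frac{11086}{3} = - \frac{15675604}{3}$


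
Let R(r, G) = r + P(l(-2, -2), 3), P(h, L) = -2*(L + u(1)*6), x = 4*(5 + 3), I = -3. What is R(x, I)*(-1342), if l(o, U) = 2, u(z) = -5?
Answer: -115412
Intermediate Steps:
x = 32 (x = 4*8 = 32)
P(h, L) = 60 - 2*L (P(h, L) = -2*(L - 5*6) = -2*(L - 30) = -2*(-30 + L) = 60 - 2*L)
R(r, G) = 54 + r (R(r, G) = r + (60 - 2*3) = r + (60 - 6) = r + 54 = 54 + r)
R(x, I)*(-1342) = (54 + 32)*(-1342) = 86*(-1342) = -115412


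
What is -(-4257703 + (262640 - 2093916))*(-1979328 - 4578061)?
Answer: -39927803915831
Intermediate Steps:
-(-4257703 + (262640 - 2093916))*(-1979328 - 4578061) = -(-4257703 - 1831276)*(-6557389) = -(-6088979)*(-6557389) = -1*39927803915831 = -39927803915831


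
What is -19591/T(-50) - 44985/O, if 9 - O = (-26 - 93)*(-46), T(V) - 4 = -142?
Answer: 22654549/150834 ≈ 150.20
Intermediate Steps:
T(V) = -138 (T(V) = 4 - 142 = -138)
O = -5465 (O = 9 - (-26 - 93)*(-46) = 9 - (-119)*(-46) = 9 - 1*5474 = 9 - 5474 = -5465)
-19591/T(-50) - 44985/O = -19591/(-138) - 44985/(-5465) = -19591*(-1/138) - 44985*(-1/5465) = 19591/138 + 8997/1093 = 22654549/150834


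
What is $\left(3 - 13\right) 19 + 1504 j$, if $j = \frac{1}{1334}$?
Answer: $- \frac{125978}{667} \approx -188.87$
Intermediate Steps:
$j = \frac{1}{1334} \approx 0.00074963$
$\left(3 - 13\right) 19 + 1504 j = \left(3 - 13\right) 19 + 1504 \cdot \frac{1}{1334} = \left(-10\right) 19 + \frac{752}{667} = -190 + \frac{752}{667} = - \frac{125978}{667}$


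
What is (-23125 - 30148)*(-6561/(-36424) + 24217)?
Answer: -1620393027253/1256 ≈ -1.2901e+9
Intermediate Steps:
(-23125 - 30148)*(-6561/(-36424) + 24217) = -53273*(-6561*(-1/36424) + 24217) = -53273*(6561/36424 + 24217) = -53273*882086569/36424 = -1620393027253/1256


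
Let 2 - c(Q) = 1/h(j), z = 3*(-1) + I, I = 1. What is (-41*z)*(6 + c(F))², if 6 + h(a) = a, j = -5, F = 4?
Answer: 649522/121 ≈ 5368.0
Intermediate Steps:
h(a) = -6 + a
z = -2 (z = 3*(-1) + 1 = -3 + 1 = -2)
c(Q) = 23/11 (c(Q) = 2 - 1/(-6 - 5) = 2 - 1/(-11) = 2 - 1*(-1/11) = 2 + 1/11 = 23/11)
(-41*z)*(6 + c(F))² = (-41*(-2))*(6 + 23/11)² = 82*(89/11)² = 82*(7921/121) = 649522/121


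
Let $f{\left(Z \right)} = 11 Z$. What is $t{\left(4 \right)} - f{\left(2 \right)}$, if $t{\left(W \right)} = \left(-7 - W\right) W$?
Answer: $-66$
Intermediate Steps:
$t{\left(W \right)} = W \left(-7 - W\right)$
$t{\left(4 \right)} - f{\left(2 \right)} = \left(-1\right) 4 \left(7 + 4\right) - 11 \cdot 2 = \left(-1\right) 4 \cdot 11 - 22 = -44 - 22 = -66$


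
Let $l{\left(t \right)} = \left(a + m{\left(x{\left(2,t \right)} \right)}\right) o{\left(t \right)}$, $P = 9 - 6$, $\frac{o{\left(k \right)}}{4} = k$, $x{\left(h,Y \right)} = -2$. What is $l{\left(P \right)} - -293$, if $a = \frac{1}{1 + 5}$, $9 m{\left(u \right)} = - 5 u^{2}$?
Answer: $\frac{805}{3} \approx 268.33$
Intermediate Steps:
$o{\left(k \right)} = 4 k$
$m{\left(u \right)} = - \frac{5 u^{2}}{9}$ ($m{\left(u \right)} = \frac{\left(-5\right) u^{2}}{9} = - \frac{5 u^{2}}{9}$)
$a = \frac{1}{6} \approx 0.16667$
$P = 3$ ($P = 9 - 6 = 3$)
$l{\left(t \right)} = - \frac{74 t}{9}$ ($l{\left(t \right)} = \left(\frac{1}{6} - \frac{5 \left(-2\right)^{2}}{9}\right) 4 t = \left(\frac{1}{6} - \frac{20}{9}\right) 4 t = - \frac{37 \cdot 4 t}{18} = - \frac{74 t}{9}$)
$l{\left(P \right)} - -293 = \left(- \frac{74}{9}\right) 3 - -293 = - \frac{74}{3} + 293 = \frac{805}{3}$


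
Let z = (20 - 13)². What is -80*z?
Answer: -3920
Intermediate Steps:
z = 49 (z = 7² = 49)
-80*z = -80*49 = -3920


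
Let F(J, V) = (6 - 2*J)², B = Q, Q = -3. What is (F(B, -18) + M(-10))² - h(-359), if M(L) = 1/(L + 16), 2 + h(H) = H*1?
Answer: 761221/36 ≈ 21145.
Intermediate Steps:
h(H) = -2 + H (h(H) = -2 + H*1 = -2 + H)
M(L) = 1/(16 + L)
B = -3
(F(B, -18) + M(-10))² - h(-359) = (4*(-3 - 3)² + 1/(16 - 10))² - (-2 - 359) = (4*(-6)² + 1/6)² - 1*(-361) = (4*36 + ⅙)² + 361 = (144 + ⅙)² + 361 = (865/6)² + 361 = 748225/36 + 361 = 761221/36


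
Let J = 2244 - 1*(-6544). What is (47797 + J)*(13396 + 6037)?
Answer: 1099616305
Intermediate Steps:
J = 8788 (J = 2244 + 6544 = 8788)
(47797 + J)*(13396 + 6037) = (47797 + 8788)*(13396 + 6037) = 56585*19433 = 1099616305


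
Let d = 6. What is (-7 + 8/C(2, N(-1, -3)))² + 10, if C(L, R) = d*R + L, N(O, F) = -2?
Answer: 1771/25 ≈ 70.840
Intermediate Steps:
C(L, R) = L + 6*R (C(L, R) = 6*R + L = L + 6*R)
(-7 + 8/C(2, N(-1, -3)))² + 10 = (-7 + 8/(2 + 6*(-2)))² + 10 = (-7 + 8/(2 - 12))² + 10 = (-7 + 8/(-10))² + 10 = (-7 + 8*(-⅒))² + 10 = (-7 - ⅘)² + 10 = (-39/5)² + 10 = 1521/25 + 10 = 1771/25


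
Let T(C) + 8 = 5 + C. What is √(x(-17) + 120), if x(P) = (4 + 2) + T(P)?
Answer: √106 ≈ 10.296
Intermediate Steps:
T(C) = -3 + C (T(C) = -8 + (5 + C) = -3 + C)
x(P) = 3 + P (x(P) = (4 + 2) + (-3 + P) = 6 + (-3 + P) = 3 + P)
√(x(-17) + 120) = √((3 - 17) + 120) = √(-14 + 120) = √106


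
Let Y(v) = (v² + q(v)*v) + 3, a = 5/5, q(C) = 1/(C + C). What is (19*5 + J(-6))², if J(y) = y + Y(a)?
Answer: 34969/4 ≈ 8742.3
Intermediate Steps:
q(C) = 1/(2*C)
a = 1 (a = 5*(⅕) = 1)
Y(v) = 7/2 + v² (Y(v) = (v² + (1/(2*v))*v) + 3 = (v² + ½) + 3 = (½ + v²) + 3 = 7/2 + v²)
J(y) = 9/2 + y (J(y) = y + (7/2 + 1²) = y + (7/2 + 1) = y + 9/2 = 9/2 + y)
(19*5 + J(-6))² = (19*5 + (9/2 - 6))² = (95 - 3/2)² = (187/2)² = 34969/4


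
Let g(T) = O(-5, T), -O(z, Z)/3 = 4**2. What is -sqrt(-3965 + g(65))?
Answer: -I*sqrt(4013) ≈ -63.348*I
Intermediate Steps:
O(z, Z) = -48 (O(z, Z) = -3*4**2 = -3*16 = -48)
g(T) = -48
-sqrt(-3965 + g(65)) = -sqrt(-3965 - 48) = -sqrt(-4013) = -I*sqrt(4013)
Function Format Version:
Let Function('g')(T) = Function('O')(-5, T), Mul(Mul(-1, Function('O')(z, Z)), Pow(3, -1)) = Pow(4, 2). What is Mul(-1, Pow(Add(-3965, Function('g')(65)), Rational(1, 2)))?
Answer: Mul(-1, I, Pow(4013, Rational(1, 2))) ≈ Mul(-63.348, I)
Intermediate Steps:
Function('O')(z, Z) = -48 (Function('O')(z, Z) = Mul(-3, Pow(4, 2)) = Mul(-3, 16) = -48)
Function('g')(T) = -48
Mul(-1, Pow(Add(-3965, Function('g')(65)), Rational(1, 2))) = Mul(-1, Pow(Add(-3965, -48), Rational(1, 2))) = Mul(-1, Pow(-4013, Rational(1, 2))) = Mul(-1, Mul(I, Pow(4013, Rational(1, 2)))) = Mul(-1, I, Pow(4013, Rational(1, 2)))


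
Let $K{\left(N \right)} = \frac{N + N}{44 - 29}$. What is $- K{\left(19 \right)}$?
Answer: $- \frac{38}{15} \approx -2.5333$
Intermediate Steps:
$K{\left(N \right)} = \frac{2 N}{15}$
$- K{\left(19 \right)} = - \frac{2 \cdot 19}{15} = \left(-1\right) \frac{38}{15} = - \frac{38}{15}$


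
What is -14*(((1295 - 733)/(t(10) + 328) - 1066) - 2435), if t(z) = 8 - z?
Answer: 7985348/163 ≈ 48990.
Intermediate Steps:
-14*(((1295 - 733)/(t(10) + 328) - 1066) - 2435) = -14*(((1295 - 733)/((8 - 1*10) + 328) - 1066) - 2435) = -14*((562/((8 - 10) + 328) - 1066) - 2435) = -14*((562/(-2 + 328) - 1066) - 2435) = -14*((562/326 - 1066) - 2435) = -14*((562*(1/326) - 1066) - 2435) = -14*((281/163 - 1066) - 2435) = -14*(-173477/163 - 2435) = -14*(-570382/163) = 7985348/163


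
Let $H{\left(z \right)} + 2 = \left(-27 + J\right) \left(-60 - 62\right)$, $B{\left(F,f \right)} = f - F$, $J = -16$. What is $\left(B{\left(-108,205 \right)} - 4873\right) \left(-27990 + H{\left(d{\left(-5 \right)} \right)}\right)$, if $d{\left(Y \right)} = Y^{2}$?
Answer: $103721760$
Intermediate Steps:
$H{\left(z \right)} = 5244$ ($H{\left(z \right)} = -2 + \left(-27 - 16\right) \left(-60 - 62\right) = -2 - -5246 = -2 + 5246 = 5244$)
$\left(B{\left(-108,205 \right)} - 4873\right) \left(-27990 + H{\left(d{\left(-5 \right)} \right)}\right) = \left(\left(205 - -108\right) - 4873\right) \left(-27990 + 5244\right) = \left(\left(205 + 108\right) - 4873\right) \left(-22746\right) = \left(313 - 4873\right) \left(-22746\right) = \left(-4560\right) \left(-22746\right) = 103721760$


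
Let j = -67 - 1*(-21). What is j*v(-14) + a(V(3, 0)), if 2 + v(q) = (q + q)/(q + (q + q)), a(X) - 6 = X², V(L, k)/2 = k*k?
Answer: 202/3 ≈ 67.333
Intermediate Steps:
V(L, k) = 2*k² (V(L, k) = 2*(k*k) = 2*k²)
a(X) = 6 + X²
j = -46 (j = -67 + 21 = -46)
v(q) = -4/3 (v(q) = -2 + (q + q)/(q + (q + q)) = -2 + (2*q)/(q + 2*q) = -2 + (2*q)/((3*q)) = -2 + (2*q)*(1/(3*q)) = -2 + ⅔ = -4/3)
j*v(-14) + a(V(3, 0)) = -46*(-4/3) + (6 + (2*0²)²) = 184/3 + (6 + (2*0)²) = 184/3 + (6 + 0²) = 184/3 + (6 + 0) = 184/3 + 6 = 202/3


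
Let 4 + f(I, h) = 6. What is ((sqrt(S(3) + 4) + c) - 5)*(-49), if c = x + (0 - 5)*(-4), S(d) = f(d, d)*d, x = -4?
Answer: -539 - 49*sqrt(10) ≈ -693.95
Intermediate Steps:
f(I, h) = 2 (f(I, h) = -4 + 6 = 2)
S(d) = 2*d
c = 16 (c = -4 + (0 - 5)*(-4) = -4 - 5*(-4) = -4 + 20 = 16)
((sqrt(S(3) + 4) + c) - 5)*(-49) = ((sqrt(2*3 + 4) + 16) - 5)*(-49) = ((sqrt(6 + 4) + 16) - 5)*(-49) = ((sqrt(10) + 16) - 5)*(-49) = ((16 + sqrt(10)) - 5)*(-49) = (11 + sqrt(10))*(-49) = -539 - 49*sqrt(10)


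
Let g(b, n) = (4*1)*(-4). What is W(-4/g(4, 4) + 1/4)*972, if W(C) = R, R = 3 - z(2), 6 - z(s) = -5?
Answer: -7776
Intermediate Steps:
g(b, n) = -16 (g(b, n) = 4*(-4) = -16)
z(s) = 11 (z(s) = 6 - 1*(-5) = 6 + 5 = 11)
R = -8 (R = 3 - 1*11 = 3 - 11 = -8)
W(C) = -8
W(-4/g(4, 4) + 1/4)*972 = -8*972 = -7776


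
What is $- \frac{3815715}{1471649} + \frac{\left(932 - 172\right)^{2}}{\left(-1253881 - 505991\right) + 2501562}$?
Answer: $- \frac{198005319595}{109150734681} \approx -1.8141$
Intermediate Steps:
$- \frac{3815715}{1471649} + \frac{\left(932 - 172\right)^{2}}{\left(-1253881 - 505991\right) + 2501562} = \left(-3815715\right) \frac{1}{1471649} + \frac{760^{2}}{-1759872 + 2501562} = - \frac{3815715}{1471649} + \frac{577600}{741690} = - \frac{3815715}{1471649} + 577600 \cdot \frac{1}{741690} = - \frac{3815715}{1471649} + \frac{57760}{74169} = - \frac{198005319595}{109150734681}$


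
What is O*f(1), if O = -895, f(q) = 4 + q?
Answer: -4475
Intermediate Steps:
O*f(1) = -895*(4 + 1) = -895*5 = -4475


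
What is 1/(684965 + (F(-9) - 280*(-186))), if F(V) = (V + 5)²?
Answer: 1/737061 ≈ 1.3567e-6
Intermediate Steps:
F(V) = (5 + V)²
1/(684965 + (F(-9) - 280*(-186))) = 1/(684965 + ((5 - 9)² - 280*(-186))) = 1/(684965 + ((-4)² + 52080)) = 1/(684965 + (16 + 52080)) = 1/(684965 + 52096) = 1/737061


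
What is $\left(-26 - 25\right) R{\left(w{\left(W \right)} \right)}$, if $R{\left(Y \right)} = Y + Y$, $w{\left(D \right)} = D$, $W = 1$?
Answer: $-102$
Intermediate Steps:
$R{\left(Y \right)} = 2 Y$
$\left(-26 - 25\right) R{\left(w{\left(W \right)} \right)} = \left(-26 - 25\right) 2 \cdot 1 = \left(-51\right) 2 = -102$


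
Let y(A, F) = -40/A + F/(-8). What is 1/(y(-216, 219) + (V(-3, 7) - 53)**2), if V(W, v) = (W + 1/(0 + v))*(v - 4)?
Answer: 10584/39836599 ≈ 0.00026569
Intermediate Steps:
y(A, F) = -40/A - F/8 (y(A, F) = -40/A + F*(-1/8) = -40/A - F/8)
V(W, v) = (-4 + v)*(W + 1/v) (V(W, v) = (W + 1/v)*(-4 + v) = (-4 + v)*(W + 1/v))
1/(y(-216, 219) + (V(-3, 7) - 53)**2) = 1/((-40/(-216) - 1/8*219) + ((1 - 4*(-3) - 4/7 - 3*7) - 53)**2) = 1/((-40*(-1/216) - 219/8) + ((1 + 12 - 4*1/7 - 21) - 53)**2) = 1/((5/27 - 219/8) + ((1 + 12 - 4/7 - 21) - 53)**2) = 1/(-5873/216 + (-60/7 - 53)**2) = 1/(-5873/216 + (-431/7)**2) = 1/(-5873/216 + 185761/49) = 1/(39836599/10584) = 10584/39836599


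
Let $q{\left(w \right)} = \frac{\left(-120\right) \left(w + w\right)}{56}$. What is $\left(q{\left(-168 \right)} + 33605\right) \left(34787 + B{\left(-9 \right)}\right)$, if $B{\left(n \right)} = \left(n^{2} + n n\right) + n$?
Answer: $1199315500$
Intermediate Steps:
$B{\left(n \right)} = n + 2 n^{2}$ ($B{\left(n \right)} = \left(n^{2} + n^{2}\right) + n = 2 n^{2} + n = n + 2 n^{2}$)
$q{\left(w \right)} = - \frac{30 w}{7}$ ($q{\left(w \right)} = - 120 \cdot 2 w \frac{1}{56} = - 240 w \frac{1}{56} = - \frac{30 w}{7}$)
$\left(q{\left(-168 \right)} + 33605\right) \left(34787 + B{\left(-9 \right)}\right) = \left(\left(- \frac{30}{7}\right) \left(-168\right) + 33605\right) \left(34787 - 9 \left(1 + 2 \left(-9\right)\right)\right) = \left(720 + 33605\right) \left(34787 - 9 \left(1 - 18\right)\right) = 34325 \left(34787 - -153\right) = 34325 \left(34787 + 153\right) = 34325 \cdot 34940 = 1199315500$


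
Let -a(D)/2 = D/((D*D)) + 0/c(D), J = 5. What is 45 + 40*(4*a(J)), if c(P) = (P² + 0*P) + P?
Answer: -19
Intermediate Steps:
c(P) = P + P² (c(P) = (P² + 0) + P = P² + P = P + P²)
a(D) = -2/D (a(D) = -2*(D/((D*D)) + 0/((D*(1 + D)))) = -2*(D/(D²) + 0*(1/(D*(1 + D)))) = -2*(D/D² + 0) = -2*(1/D + 0) = -2/D)
45 + 40*(4*a(J)) = 45 + 40*(4*(-2/5)) = 45 + 40*(4*(-2*⅕)) = 45 + 40*(4*(-⅖)) = 45 + 40*(-8/5) = 45 - 64 = -19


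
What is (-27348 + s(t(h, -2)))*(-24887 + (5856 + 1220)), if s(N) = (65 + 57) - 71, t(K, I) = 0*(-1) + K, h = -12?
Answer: 486186867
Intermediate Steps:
t(K, I) = K (t(K, I) = 0 + K = K)
s(N) = 51 (s(N) = 122 - 71 = 51)
(-27348 + s(t(h, -2)))*(-24887 + (5856 + 1220)) = (-27348 + 51)*(-24887 + (5856 + 1220)) = -27297*(-24887 + 7076) = -27297*(-17811) = 486186867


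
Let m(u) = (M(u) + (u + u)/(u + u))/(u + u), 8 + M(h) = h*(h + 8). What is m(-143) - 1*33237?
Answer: -4762540/143 ≈ -33305.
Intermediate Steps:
M(h) = -8 + h*(8 + h) (M(h) = -8 + h*(h + 8) = -8 + h*(8 + h))
m(u) = (-7 + u**2 + 8*u)/(2*u) (m(u) = ((-8 + u**2 + 8*u) + (u + u)/(u + u))/(u + u) = ((-8 + u**2 + 8*u) + (2*u)/((2*u)))/((2*u)) = ((-8 + u**2 + 8*u) + (2*u)*(1/(2*u)))*(1/(2*u)) = ((-8 + u**2 + 8*u) + 1)*(1/(2*u)) = (-7 + u**2 + 8*u)*(1/(2*u)) = (-7 + u**2 + 8*u)/(2*u))
m(-143) - 1*33237 = (4 + (1/2)*(-143) - 7/2/(-143)) - 1*33237 = (4 - 143/2 - 7/2*(-1/143)) - 33237 = (4 - 143/2 + 7/286) - 33237 = -9649/143 - 33237 = -4762540/143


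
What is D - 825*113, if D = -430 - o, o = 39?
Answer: -93694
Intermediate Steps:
D = -469 (D = -430 - 1*39 = -430 - 39 = -469)
D - 825*113 = -469 - 825*113 = -469 - 93225 = -93694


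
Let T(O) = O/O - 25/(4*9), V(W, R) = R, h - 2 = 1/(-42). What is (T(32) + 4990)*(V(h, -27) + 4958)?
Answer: 885859081/36 ≈ 2.4607e+7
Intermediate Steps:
h = 83/42 (h = 2 + 1/(-42) = 2 - 1/42 = 83/42 ≈ 1.9762)
T(O) = 11/36 (T(O) = 1 - 25/36 = 11/36)
(T(32) + 4990)*(V(h, -27) + 4958) = (11/36 + 4990)*(-27 + 4958) = (179651/36)*4931 = 885859081/36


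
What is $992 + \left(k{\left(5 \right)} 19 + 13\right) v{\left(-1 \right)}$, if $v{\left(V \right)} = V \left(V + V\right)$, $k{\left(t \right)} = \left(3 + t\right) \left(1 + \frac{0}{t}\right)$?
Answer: $1322$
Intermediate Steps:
$k{\left(t \right)} = 3 + t$ ($k{\left(t \right)} = \left(3 + t\right) \left(1 + 0\right) = \left(3 + t\right) 1 = 3 + t$)
$v{\left(V \right)} = 2 V^{2}$ ($v{\left(V \right)} = V 2 V = 2 V^{2}$)
$992 + \left(k{\left(5 \right)} 19 + 13\right) v{\left(-1 \right)} = 992 + \left(\left(3 + 5\right) 19 + 13\right) 2 \left(-1\right)^{2} = 992 + \left(8 \cdot 19 + 13\right) 2 \cdot 1 = 992 + \left(152 + 13\right) 2 = 992 + 165 \cdot 2 = 992 + 330 = 1322$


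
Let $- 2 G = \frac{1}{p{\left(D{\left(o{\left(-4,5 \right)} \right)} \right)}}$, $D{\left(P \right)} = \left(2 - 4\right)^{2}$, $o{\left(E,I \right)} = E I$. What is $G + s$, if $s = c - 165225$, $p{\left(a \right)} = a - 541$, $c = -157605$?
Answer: $- \frac{346719419}{1074} \approx -3.2283 \cdot 10^{5}$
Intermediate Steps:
$D{\left(P \right)} = 4$ ($D{\left(P \right)} = \left(-2\right)^{2} = 4$)
$p{\left(a \right)} = -541 + a$
$s = -322830$ ($s = -157605 - 165225 = -322830$)
$G = \frac{1}{1074}$ ($G = - \frac{1}{2 \left(-541 + 4\right)} = - \frac{1}{2 \left(-537\right)} = \left(- \frac{1}{2}\right) \left(- \frac{1}{537}\right) = \frac{1}{1074} \approx 0.0009311$)
$G + s = \frac{1}{1074} - 322830 = - \frac{346719419}{1074}$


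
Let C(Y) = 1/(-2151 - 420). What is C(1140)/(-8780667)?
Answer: 1/22575094857 ≈ 4.4297e-11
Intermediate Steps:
C(Y) = -1/2571 (C(Y) = 1/(-2571) = -1/2571)
C(1140)/(-8780667) = -1/2571/(-8780667) = -1/2571*(-1/8780667) = 1/22575094857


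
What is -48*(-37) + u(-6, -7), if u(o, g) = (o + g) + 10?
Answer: 1773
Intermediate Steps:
u(o, g) = 10 + g + o (u(o, g) = (g + o) + 10 = 10 + g + o)
-48*(-37) + u(-6, -7) = -48*(-37) + (10 - 7 - 6) = 1776 - 3 = 1773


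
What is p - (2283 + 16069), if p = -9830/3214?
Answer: -29496579/1607 ≈ -18355.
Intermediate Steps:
p = -4915/1607 (p = -9830*1/3214 = -4915/1607 ≈ -3.0585)
p - (2283 + 16069) = -4915/1607 - (2283 + 16069) = -4915/1607 - 1*18352 = -4915/1607 - 18352 = -29496579/1607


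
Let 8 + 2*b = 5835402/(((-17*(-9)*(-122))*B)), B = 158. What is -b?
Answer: 1634957/327692 ≈ 4.9893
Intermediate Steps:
b = -1634957/327692 (b = -4 + (5835402/(((-17*(-9)*(-122))*158)))/2 = -4 + (5835402/(((153*(-122))*158)))/2 = -4 + (5835402/((-18666*158)))/2 = -4 + (5835402/(-2949228))/2 = -4 + (5835402*(-1/2949228))/2 = -4 + (½)*(-324189/163846) = -4 - 324189/327692 = -1634957/327692 ≈ -4.9893)
-b = -1*(-1634957/327692) = 1634957/327692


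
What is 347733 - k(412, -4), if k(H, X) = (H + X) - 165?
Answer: 347490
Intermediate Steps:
k(H, X) = -165 + H + X
347733 - k(412, -4) = 347733 - (-165 + 412 - 4) = 347733 - 1*243 = 347733 - 243 = 347490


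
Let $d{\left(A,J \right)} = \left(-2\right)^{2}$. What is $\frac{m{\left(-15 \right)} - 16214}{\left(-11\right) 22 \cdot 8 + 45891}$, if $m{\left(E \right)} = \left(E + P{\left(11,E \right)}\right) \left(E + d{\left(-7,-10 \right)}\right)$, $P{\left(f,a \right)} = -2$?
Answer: $- \frac{16027}{43955} \approx -0.36462$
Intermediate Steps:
$d{\left(A,J \right)} = 4$
$m{\left(E \right)} = \left(-2 + E\right) \left(4 + E\right)$ ($m{\left(E \right)} = \left(E - 2\right) \left(E + 4\right) = \left(-2 + E\right) \left(4 + E\right)$)
$\frac{m{\left(-15 \right)} - 16214}{\left(-11\right) 22 \cdot 8 + 45891} = \frac{\left(-8 + \left(-15\right)^{2} + 2 \left(-15\right)\right) - 16214}{\left(-11\right) 22 \cdot 8 + 45891} = \frac{\left(-8 + 225 - 30\right) - 16214}{\left(-242\right) 8 + 45891} = \frac{187 - 16214}{-1936 + 45891} = - \frac{16027}{43955}$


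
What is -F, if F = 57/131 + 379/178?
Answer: -59795/23318 ≈ -2.5643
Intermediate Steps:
F = 59795/23318 (F = 57*(1/131) + 379*(1/178) = 57/131 + 379/178 = 59795/23318 ≈ 2.5643)
-F = -1*59795/23318 = -59795/23318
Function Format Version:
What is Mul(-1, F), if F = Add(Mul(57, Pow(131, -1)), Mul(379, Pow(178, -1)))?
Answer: Rational(-59795, 23318) ≈ -2.5643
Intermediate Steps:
F = Rational(59795, 23318) (F = Add(Mul(57, Rational(1, 131)), Mul(379, Rational(1, 178))) = Add(Rational(57, 131), Rational(379, 178)) = Rational(59795, 23318) ≈ 2.5643)
Mul(-1, F) = Mul(-1, Rational(59795, 23318)) = Rational(-59795, 23318)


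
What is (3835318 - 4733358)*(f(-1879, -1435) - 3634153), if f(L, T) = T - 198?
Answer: 3265081259440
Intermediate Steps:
f(L, T) = -198 + T
(3835318 - 4733358)*(f(-1879, -1435) - 3634153) = (3835318 - 4733358)*((-198 - 1435) - 3634153) = -898040*(-1633 - 3634153) = -898040*(-3635786) = 3265081259440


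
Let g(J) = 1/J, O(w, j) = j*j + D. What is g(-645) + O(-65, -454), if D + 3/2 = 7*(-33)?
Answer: 265589713/1290 ≈ 2.0588e+5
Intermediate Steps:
D = -465/2 (D = -3/2 + 7*(-33) = -3/2 - 231 = -465/2 ≈ -232.50)
O(w, j) = -465/2 + j² (O(w, j) = j*j - 465/2 = j² - 465/2 = -465/2 + j²)
g(-645) + O(-65, -454) = 1/(-645) + (-465/2 + (-454)²) = -1/645 + (-465/2 + 206116) = -1/645 + 411767/2 = 265589713/1290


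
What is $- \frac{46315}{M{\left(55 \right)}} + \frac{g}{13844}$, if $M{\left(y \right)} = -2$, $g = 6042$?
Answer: $\frac{80149618}{3461} \approx 23158.0$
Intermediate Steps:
$- \frac{46315}{M{\left(55 \right)}} + \frac{g}{13844} = - \frac{46315}{-2} + \frac{6042}{13844} = \left(-46315\right) \left(- \frac{1}{2}\right) + 6042 \cdot \frac{1}{13844} = \frac{46315}{2} + \frac{3021}{6922} = \frac{80149618}{3461}$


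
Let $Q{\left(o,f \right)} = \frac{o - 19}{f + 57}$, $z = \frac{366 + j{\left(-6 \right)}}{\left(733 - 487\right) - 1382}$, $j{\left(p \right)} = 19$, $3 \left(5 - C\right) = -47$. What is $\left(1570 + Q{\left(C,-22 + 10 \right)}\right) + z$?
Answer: $\frac{48145781}{30672} \approx 1569.7$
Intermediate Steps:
$C = \frac{62}{3}$ ($C = 5 - - \frac{47}{3} = 5 + \frac{47}{3} = \frac{62}{3} \approx 20.667$)
$z = - \frac{385}{1136}$ ($z = \frac{366 + 19}{\left(733 - 487\right) - 1382} = \frac{385}{\left(733 - 487\right) - 1382} = \frac{385}{246 - 1382} = \frac{385}{-1136} = 385 \left(- \frac{1}{1136}\right) = - \frac{385}{1136} \approx -0.33891$)
$Q{\left(o,f \right)} = \frac{-19 + o}{57 + f}$
$\left(1570 + Q{\left(C,-22 + 10 \right)}\right) + z = \left(1570 + \frac{-19 + \frac{62}{3}}{57 + \left(-22 + 10\right)}\right) - \frac{385}{1136} = \left(1570 + \frac{1}{57 - 12} \cdot \frac{5}{3}\right) - \frac{385}{1136} = \left(1570 + \frac{1}{45} \cdot \frac{5}{3}\right) - \frac{385}{1136} = \left(1570 + \frac{1}{27}\right) - \frac{385}{1136} = \frac{42391}{27} - \frac{385}{1136} = \frac{48145781}{30672}$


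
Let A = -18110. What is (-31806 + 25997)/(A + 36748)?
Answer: -5809/18638 ≈ -0.31168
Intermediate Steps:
(-31806 + 25997)/(A + 36748) = (-31806 + 25997)/(-18110 + 36748) = -5809/18638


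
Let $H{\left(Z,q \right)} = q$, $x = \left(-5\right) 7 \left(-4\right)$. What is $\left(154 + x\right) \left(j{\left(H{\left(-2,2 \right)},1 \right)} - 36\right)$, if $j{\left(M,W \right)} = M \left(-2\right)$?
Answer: $-11760$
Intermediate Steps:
$x = 140$ ($x = \left(-35\right) \left(-4\right) = 140$)
$j{\left(M,W \right)} = - 2 M$
$\left(154 + x\right) \left(j{\left(H{\left(-2,2 \right)},1 \right)} - 36\right) = \left(154 + 140\right) \left(\left(-2\right) 2 - 36\right) = 294 \left(-4 - 36\right) = 294 \left(-40\right) = -11760$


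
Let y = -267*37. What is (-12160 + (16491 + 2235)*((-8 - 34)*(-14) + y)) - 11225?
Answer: -174006651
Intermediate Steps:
y = -9879
(-12160 + (16491 + 2235)*((-8 - 34)*(-14) + y)) - 11225 = (-12160 + (16491 + 2235)*((-8 - 34)*(-14) - 9879)) - 11225 = (-12160 + 18726*(-42*(-14) - 9879)) - 11225 = (-12160 + 18726*(588 - 9879)) - 11225 = (-12160 + 18726*(-9291)) - 11225 = (-12160 - 173983266) - 11225 = -173995426 - 11225 = -174006651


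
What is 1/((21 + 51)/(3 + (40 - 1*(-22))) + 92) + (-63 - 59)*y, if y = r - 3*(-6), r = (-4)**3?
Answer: 33963889/6052 ≈ 5612.0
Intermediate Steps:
r = -64
y = -46 (y = -64 - 3*(-6) = -64 + 18 = -46)
1/((21 + 51)/(3 + (40 - 1*(-22))) + 92) + (-63 - 59)*y = 1/((21 + 51)/(3 + (40 - 1*(-22))) + 92) + (-63 - 59)*(-46) = 1/(72/(3 + (40 + 22)) + 92) - 122*(-46) = 1/(72/(3 + 62) + 92) + 5612 = 1/(72/65 + 92) + 5612 = 1/(6052/65) + 5612 = 65/6052 + 5612 = 33963889/6052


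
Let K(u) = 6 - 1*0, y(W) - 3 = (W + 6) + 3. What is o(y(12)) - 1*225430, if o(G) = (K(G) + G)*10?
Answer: -225130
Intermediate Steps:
y(W) = 12 + W (y(W) = 3 + ((W + 6) + 3) = 3 + ((6 + W) + 3) = 3 + (9 + W) = 12 + W)
K(u) = 6 (K(u) = 6 + 0 = 6)
o(G) = 60 + 10*G (o(G) = (6 + G)*10 = 60 + 10*G)
o(y(12)) - 1*225430 = (60 + 10*(12 + 12)) - 1*225430 = (60 + 10*24) - 225430 = (60 + 240) - 225430 = 300 - 225430 = -225130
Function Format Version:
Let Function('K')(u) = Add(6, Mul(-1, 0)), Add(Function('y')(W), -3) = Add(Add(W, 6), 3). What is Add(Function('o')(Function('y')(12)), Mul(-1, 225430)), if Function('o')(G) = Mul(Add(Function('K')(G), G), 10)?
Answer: -225130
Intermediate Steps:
Function('y')(W) = Add(12, W) (Function('y')(W) = Add(3, Add(Add(W, 6), 3)) = Add(3, Add(Add(6, W), 3)) = Add(3, Add(9, W)) = Add(12, W))
Function('K')(u) = 6 (Function('K')(u) = Add(6, 0) = 6)
Function('o')(G) = Add(60, Mul(10, G)) (Function('o')(G) = Mul(Add(6, G), 10) = Add(60, Mul(10, G)))
Add(Function('o')(Function('y')(12)), Mul(-1, 225430)) = Add(Add(60, Mul(10, Add(12, 12))), Mul(-1, 225430)) = Add(Add(60, Mul(10, 24)), -225430) = Add(Add(60, 240), -225430) = Add(300, -225430) = -225130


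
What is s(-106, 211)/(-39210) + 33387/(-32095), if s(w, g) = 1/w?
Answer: -5550600821/5335806588 ≈ -1.0403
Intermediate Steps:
s(-106, 211)/(-39210) + 33387/(-32095) = 1/(-106*(-39210)) + 33387/(-32095) = -1/106*(-1/39210) + 33387*(-1/32095) = 1/4156260 - 33387/32095 = -5550600821/5335806588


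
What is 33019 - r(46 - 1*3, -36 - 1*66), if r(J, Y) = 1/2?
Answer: 66037/2 ≈ 33019.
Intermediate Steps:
r(J, Y) = ½
33019 - r(46 - 1*3, -36 - 1*66) = 33019 - 1*½ = 33019 - ½ = 66037/2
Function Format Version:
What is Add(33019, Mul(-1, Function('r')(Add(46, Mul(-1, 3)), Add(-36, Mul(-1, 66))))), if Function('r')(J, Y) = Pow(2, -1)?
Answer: Rational(66037, 2) ≈ 33019.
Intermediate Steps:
Function('r')(J, Y) = Rational(1, 2)
Add(33019, Mul(-1, Function('r')(Add(46, Mul(-1, 3)), Add(-36, Mul(-1, 66))))) = Add(33019, Mul(-1, Rational(1, 2))) = Add(33019, Rational(-1, 2)) = Rational(66037, 2)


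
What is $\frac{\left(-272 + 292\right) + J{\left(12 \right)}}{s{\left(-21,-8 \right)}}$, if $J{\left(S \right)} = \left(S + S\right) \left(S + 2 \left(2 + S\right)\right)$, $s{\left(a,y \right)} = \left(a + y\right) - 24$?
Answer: $- \frac{980}{53} \approx -18.491$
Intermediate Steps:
$s{\left(a,y \right)} = -24 + a + y$
$J{\left(S \right)} = 2 S \left(4 + 3 S\right)$ ($J{\left(S \right)} = 2 S \left(S + \left(4 + 2 S\right)\right) = 2 S \left(4 + 3 S\right)$)
$\frac{\left(-272 + 292\right) + J{\left(12 \right)}}{s{\left(-21,-8 \right)}} = \frac{\left(-272 + 292\right) + 2 \cdot 12 \left(4 + 3 \cdot 12\right)}{-24 - 21 - 8} = \frac{20 + 2 \cdot 12 \left(4 + 36\right)}{-53} = \left(20 + 2 \cdot 12 \cdot 40\right) \left(- \frac{1}{53}\right) = \left(20 + 960\right) \left(- \frac{1}{53}\right) = 980 \left(- \frac{1}{53}\right) = - \frac{980}{53}$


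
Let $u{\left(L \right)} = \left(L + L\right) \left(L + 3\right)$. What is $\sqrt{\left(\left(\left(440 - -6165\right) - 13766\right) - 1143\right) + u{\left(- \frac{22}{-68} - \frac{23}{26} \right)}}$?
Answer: $\frac{2 i \sqrt{101427334}}{221} \approx 91.141 i$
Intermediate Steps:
$u{\left(L \right)} = 2 L \left(3 + L\right)$
$\sqrt{\left(\left(\left(440 - -6165\right) - 13766\right) - 1143\right) + u{\left(- \frac{22}{-68} - \frac{23}{26} \right)}} = \sqrt{\left(\left(\left(440 - -6165\right) - 13766\right) - 1143\right) + 2 \left(- \frac{22}{-68} - \frac{23}{26}\right) \left(3 - \left(- \frac{11}{34} + \frac{23}{26}\right)\right)} = \sqrt{\left(\left(\left(440 + 6165\right) - 13766\right) - 1143\right) + 2 \left(\left(-22\right) \left(- \frac{1}{68}\right) - \frac{23}{26}\right) \left(3 - \frac{124}{221}\right)} = \sqrt{\left(\left(6605 - 13766\right) - 1143\right) + 2 \left(\frac{11}{34} - \frac{23}{26}\right) \left(3 + \left(\frac{11}{34} - \frac{23}{26}\right)\right)} = \sqrt{\left(-7161 - 1143\right) + 2 \left(- \frac{124}{221}\right) \left(3 - \frac{124}{221}\right)} = \sqrt{-8304 + 2 \left(- \frac{124}{221}\right) \frac{539}{221}} = \sqrt{-8304 - \frac{133672}{48841}} = \sqrt{- \frac{405709336}{48841}} = \frac{2 i \sqrt{101427334}}{221}$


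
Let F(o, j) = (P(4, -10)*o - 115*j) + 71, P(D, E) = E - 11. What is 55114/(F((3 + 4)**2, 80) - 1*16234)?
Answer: -27557/13196 ≈ -2.0883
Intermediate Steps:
P(D, E) = -11 + E
F(o, j) = 71 - 115*j - 21*o (F(o, j) = ((-11 - 10)*o - 115*j) + 71 = (-21*o - 115*j) + 71 = (-115*j - 21*o) + 71 = 71 - 115*j - 21*o)
55114/(F((3 + 4)**2, 80) - 1*16234) = 55114/((71 - 115*80 - 21*(3 + 4)**2) - 1*16234) = 55114/((71 - 9200 - 21*7**2) - 16234) = 55114/((71 - 9200 - 21*49) - 16234) = 55114/((71 - 9200 - 1029) - 16234) = 55114/(-10158 - 16234) = 55114/(-26392) = 55114*(-1/26392) = -27557/13196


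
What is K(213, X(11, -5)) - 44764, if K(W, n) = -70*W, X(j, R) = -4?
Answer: -59674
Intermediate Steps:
K(213, X(11, -5)) - 44764 = -70*213 - 44764 = -14910 - 44764 = -59674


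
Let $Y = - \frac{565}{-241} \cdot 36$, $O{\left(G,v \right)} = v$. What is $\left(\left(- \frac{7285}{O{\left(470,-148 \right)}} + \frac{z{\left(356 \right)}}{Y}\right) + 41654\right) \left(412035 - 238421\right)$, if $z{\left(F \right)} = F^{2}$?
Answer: $\frac{2822539714282799}{376290} \approx 7.501 \cdot 10^{9}$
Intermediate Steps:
$Y = \frac{20340}{241}$ ($Y = \left(-565\right) \left(- \frac{1}{241}\right) 36 = \frac{565}{241} \cdot 36 = \frac{20340}{241} \approx 84.398$)
$\left(\left(- \frac{7285}{O{\left(470,-148 \right)}} + \frac{z{\left(356 \right)}}{Y}\right) + 41654\right) \left(412035 - 238421\right) = \left(\left(- \frac{7285}{-148} + \frac{356^{2}}{\frac{20340}{241}}\right) + 41654\right) \left(412035 - 238421\right) = \left(\left(\left(-7285\right) \left(- \frac{1}{148}\right) + 126736 \cdot \frac{241}{20340}\right) + 41654\right) 173614 = \left(\left(\frac{7285}{148} + \frac{7635844}{5085}\right) + 41654\right) 173614 = \left(\frac{1167149137}{752580} + 41654\right) 173614 = \frac{32515116457}{752580} \cdot 173614 = \frac{2822539714282799}{376290}$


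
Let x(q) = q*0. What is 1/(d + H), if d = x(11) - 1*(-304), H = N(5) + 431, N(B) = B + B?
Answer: 1/745 ≈ 0.0013423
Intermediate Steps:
N(B) = 2*B
x(q) = 0
H = 441 (H = 2*5 + 431 = 10 + 431 = 441)
d = 304 (d = 0 - 1*(-304) = 0 + 304 = 304)
1/(d + H) = 1/(304 + 441) = 1/745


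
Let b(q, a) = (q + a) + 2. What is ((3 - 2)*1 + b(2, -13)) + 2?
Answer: -6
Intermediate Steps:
b(q, a) = 2 + a + q (b(q, a) = (a + q) + 2 = 2 + a + q)
((3 - 2)*1 + b(2, -13)) + 2 = ((3 - 2)*1 + (2 - 13 + 2)) + 2 = (1*1 - 9) + 2 = (1 - 9) + 2 = -8 + 2 = -6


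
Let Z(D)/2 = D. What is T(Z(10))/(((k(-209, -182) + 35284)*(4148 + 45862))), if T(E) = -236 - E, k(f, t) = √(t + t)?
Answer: -1129088/7782562576275 + 64*I*√91/7782562576275 ≈ -1.4508e-7 + 7.8447e-11*I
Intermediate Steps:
Z(D) = 2*D
k(f, t) = √2*√t (k(f, t) = √(2*t) = √2*√t)
T(Z(10))/(((k(-209, -182) + 35284)*(4148 + 45862))) = (-236 - 2*10)/(((√2*√(-182) + 35284)*(4148 + 45862))) = (-236 - 1*20)/(((√2*(I*√182) + 35284)*50010)) = (-236 - 20)/(((2*I*√91 + 35284)*50010)) = -256*1/(50010*(35284 + 2*I*√91)) = -256/(1764552840 + 100020*I*√91)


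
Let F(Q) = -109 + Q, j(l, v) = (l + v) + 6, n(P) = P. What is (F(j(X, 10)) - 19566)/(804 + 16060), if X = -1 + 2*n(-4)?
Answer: -4917/4216 ≈ -1.1663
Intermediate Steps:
X = -9 (X = -1 + 2*(-4) = -1 - 8 = -9)
j(l, v) = 6 + l + v
(F(j(X, 10)) - 19566)/(804 + 16060) = ((-109 + (6 - 9 + 10)) - 19566)/(804 + 16060) = ((-109 + 7) - 19566)/16864 = (-102 - 19566)*(1/16864) = -19668*1/16864 = -4917/4216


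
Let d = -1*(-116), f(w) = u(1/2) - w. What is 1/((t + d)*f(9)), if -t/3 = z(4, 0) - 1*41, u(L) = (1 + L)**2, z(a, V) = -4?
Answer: -4/6777 ≈ -0.00059023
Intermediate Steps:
f(w) = 9/4 - w (f(w) = (1 + 1/2)**2 - w = (3/2)**2 - w = 9/4 - w)
t = 135 (t = -3*(-4 - 1*41) = -3*(-4 - 41) = -3*(-45) = 135)
d = 116
1/((t + d)*f(9)) = 1/((135 + 116)*(9/4 - 1*9)) = 1/(251*(9/4 - 9)) = 1/(251*(-27/4)) = 1/(-6777/4) = -4/6777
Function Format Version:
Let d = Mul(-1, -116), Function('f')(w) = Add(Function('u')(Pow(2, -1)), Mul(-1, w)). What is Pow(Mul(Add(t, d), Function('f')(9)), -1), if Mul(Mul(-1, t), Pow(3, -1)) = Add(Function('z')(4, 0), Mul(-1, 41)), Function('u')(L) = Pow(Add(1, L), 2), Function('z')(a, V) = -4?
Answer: Rational(-4, 6777) ≈ -0.00059023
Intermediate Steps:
Function('f')(w) = Add(Rational(9, 4), Mul(-1, w)) (Function('f')(w) = Add(Pow(Add(1, Pow(2, -1)), 2), Mul(-1, w)) = Add(Pow(Add(1, Rational(1, 2)), 2), Mul(-1, w)) = Add(Pow(Rational(3, 2), 2), Mul(-1, w)) = Add(Rational(9, 4), Mul(-1, w)))
t = 135 (t = Mul(-3, Add(-4, Mul(-1, 41))) = Mul(-3, Add(-4, -41)) = Mul(-3, -45) = 135)
d = 116
Pow(Mul(Add(t, d), Function('f')(9)), -1) = Pow(Mul(Add(135, 116), Add(Rational(9, 4), Mul(-1, 9))), -1) = Pow(Mul(251, Add(Rational(9, 4), -9)), -1) = Pow(Mul(251, Rational(-27, 4)), -1) = Pow(Rational(-6777, 4), -1) = Rational(-4, 6777)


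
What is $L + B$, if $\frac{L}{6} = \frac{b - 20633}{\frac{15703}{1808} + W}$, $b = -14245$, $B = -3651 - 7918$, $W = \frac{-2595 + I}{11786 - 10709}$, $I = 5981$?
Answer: $- \frac{673970563699}{23034019} \approx -29260.0$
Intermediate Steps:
$W = \frac{3386}{1077}$ ($W = \frac{-2595 + 5981}{11786 - 10709} = \frac{3386}{1077} \approx 3.1439$)
$B = -11569$ ($B = -3651 - 7918 = -11569$)
$L = - \frac{407489997888}{23034019}$ ($L = 6 \frac{-14245 - 20633}{\frac{15703}{1808} + \frac{3386}{1077}} = 6 \left(- \frac{34878}{15703 \cdot \frac{1}{1808} + \frac{3386}{1077}}\right) = 6 \left(- \frac{34878}{\frac{15703}{1808} + \frac{3386}{1077}}\right) = 6 \left(- \frac{34878}{\frac{23034019}{1947216}}\right) = 6 \left(\left(-34878\right) \frac{1947216}{23034019}\right) = 6 \left(- \frac{67914999648}{23034019}\right) = - \frac{407489997888}{23034019} \approx -17691.0$)
$L + B = - \frac{407489997888}{23034019} - 11569 = - \frac{673970563699}{23034019}$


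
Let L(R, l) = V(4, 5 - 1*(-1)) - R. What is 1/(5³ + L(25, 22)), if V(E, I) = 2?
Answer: 1/102 ≈ 0.0098039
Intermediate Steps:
L(R, l) = 2 - R
1/(5³ + L(25, 22)) = 1/(5³ + (2 - 1*25)) = 1/(125 + (2 - 25)) = 1/(125 - 23) = 1/102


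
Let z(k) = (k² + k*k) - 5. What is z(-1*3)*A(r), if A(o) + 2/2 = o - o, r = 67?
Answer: -13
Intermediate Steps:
A(o) = -1 (A(o) = -1 + (o - o) = -1 + 0 = -1)
z(k) = -5 + 2*k² (z(k) = (k² + k²) - 5 = 2*k² - 5 = -5 + 2*k²)
z(-1*3)*A(r) = (-5 + 2*(-1*3)²)*(-1) = (-5 + 2*(-3)²)*(-1) = (-5 + 2*9)*(-1) = (-5 + 18)*(-1) = 13*(-1) = -13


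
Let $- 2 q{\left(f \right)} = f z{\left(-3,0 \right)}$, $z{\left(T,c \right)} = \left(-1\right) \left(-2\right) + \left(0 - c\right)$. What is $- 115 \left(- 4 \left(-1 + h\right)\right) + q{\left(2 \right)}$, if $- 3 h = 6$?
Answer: $-1382$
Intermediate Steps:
$h = -2$ ($h = \left(- \frac{1}{3}\right) 6 = -2$)
$z{\left(T,c \right)} = 2 - c$
$q{\left(f \right)} = - f$ ($q{\left(f \right)} = - \frac{f \left(2 - 0\right)}{2} = - \frac{f \left(2 + 0\right)}{2} = - \frac{f 2}{2} = - \frac{2 f}{2} = - f$)
$- 115 \left(- 4 \left(-1 + h\right)\right) + q{\left(2 \right)} = - 115 \left(- 4 \left(-1 - 2\right)\right) - 2 = - 115 \left(\left(-4\right) \left(-3\right)\right) - 2 = \left(-115\right) 12 - 2 = -1380 - 2 = -1382$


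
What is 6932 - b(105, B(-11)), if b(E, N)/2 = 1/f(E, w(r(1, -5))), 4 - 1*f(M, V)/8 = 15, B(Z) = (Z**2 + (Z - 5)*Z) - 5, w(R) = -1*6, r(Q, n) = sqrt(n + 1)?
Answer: 305009/44 ≈ 6932.0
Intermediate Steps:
r(Q, n) = sqrt(1 + n)
w(R) = -6
B(Z) = -5 + Z**2 + Z*(-5 + Z) (B(Z) = (Z**2 + (-5 + Z)*Z) - 5 = (Z**2 + Z*(-5 + Z)) - 5 = -5 + Z**2 + Z*(-5 + Z))
f(M, V) = -88 (f(M, V) = 32 - 8*15 = 32 - 120 = -88)
b(E, N) = -1/44 (b(E, N) = 2/(-88) = 2*(-1/88) = -1/44)
6932 - b(105, B(-11)) = 6932 - 1*(-1/44) = 6932 + 1/44 = 305009/44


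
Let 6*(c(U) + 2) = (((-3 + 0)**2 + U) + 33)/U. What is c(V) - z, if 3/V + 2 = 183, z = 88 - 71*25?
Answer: 4215/2 ≈ 2107.5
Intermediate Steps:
z = -1687 (z = 88 - 1775 = -1687)
V = 3/181 (V = 3/(-2 + 183) = 3/181 ≈ 0.016575)
c(U) = -2 + (42 + U)/(6*U) (c(U) = -2 + ((((-3 + 0)**2 + U) + 33)/U)/6 = -2 + ((((-3)**2 + U) + 33)/U)/6 = -2 + (((9 + U) + 33)/U)/6 = -2 + ((42 + U)/U)/6 = -2 + (42 + U)/(6*U))
c(V) - z = (-11/6 + 7/(3/181)) - 1*(-1687) = (-11/6 + 7*(181/3)) + 1687 = (-11/6 + 1267/3) + 1687 = 841/2 + 1687 = 4215/2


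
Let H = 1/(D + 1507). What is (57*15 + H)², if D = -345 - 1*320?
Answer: 518271847921/708964 ≈ 7.3103e+5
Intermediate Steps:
D = -665 (D = -345 - 320 = -665)
H = 1/842 (H = 1/(-665 + 1507) = 1/842 ≈ 0.0011876)
(57*15 + H)² = (57*15 + 1/842)² = (855 + 1/842)² = (719911/842)² = 518271847921/708964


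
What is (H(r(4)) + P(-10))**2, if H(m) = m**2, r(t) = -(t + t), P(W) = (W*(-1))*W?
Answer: 1296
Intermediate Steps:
P(W) = -W**2 (P(W) = (-W)*W = -W**2)
r(t) = -2*t
(H(r(4)) + P(-10))**2 = ((-2*4)**2 - 1*(-10)**2)**2 = ((-8)**2 - 1*100)**2 = (64 - 100)**2 = (-36)**2 = 1296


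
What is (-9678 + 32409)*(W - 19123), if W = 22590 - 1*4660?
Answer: -27118083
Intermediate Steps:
W = 17930 (W = 22590 - 4660 = 17930)
(-9678 + 32409)*(W - 19123) = (-9678 + 32409)*(17930 - 19123) = 22731*(-1193) = -27118083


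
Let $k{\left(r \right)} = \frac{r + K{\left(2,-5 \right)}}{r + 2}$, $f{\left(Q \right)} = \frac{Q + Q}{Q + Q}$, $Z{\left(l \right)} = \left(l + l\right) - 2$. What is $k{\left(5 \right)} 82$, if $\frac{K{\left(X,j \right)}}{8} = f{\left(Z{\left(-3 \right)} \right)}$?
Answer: $\frac{1066}{7} \approx 152.29$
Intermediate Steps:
$Z{\left(l \right)} = -2 + 2 l$ ($Z{\left(l \right)} = 2 l - 2 = -2 + 2 l$)
$f{\left(Q \right)} = 1$ ($f{\left(Q \right)} = \frac{2 Q}{2 Q} = 2 Q \frac{1}{2 Q} = 1$)
$K{\left(X,j \right)} = 8$ ($K{\left(X,j \right)} = 8 \cdot 1 = 8$)
$k{\left(r \right)} = \frac{8 + r}{2 + r}$ ($k{\left(r \right)} = \frac{r + 8}{r + 2} = \frac{8 + r}{2 + r}$)
$k{\left(5 \right)} 82 = \frac{8 + 5}{2 + 5} \cdot 82 = \frac{1}{7} \cdot 13 \cdot 82 = \frac{13}{7} \cdot 82 = \frac{1066}{7}$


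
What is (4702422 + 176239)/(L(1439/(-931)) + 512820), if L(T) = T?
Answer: 4542033391/477433981 ≈ 9.5134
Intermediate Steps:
(4702422 + 176239)/(L(1439/(-931)) + 512820) = (4702422 + 176239)/(1439/(-931) + 512820) = 4878661/(1439*(-1/931) + 512820) = 4878661/(-1439/931 + 512820) = 4878661/(477433981/931) = 4878661*(931/477433981) = 4542033391/477433981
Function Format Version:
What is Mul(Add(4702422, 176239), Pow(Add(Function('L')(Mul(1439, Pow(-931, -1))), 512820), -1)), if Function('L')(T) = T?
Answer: Rational(4542033391, 477433981) ≈ 9.5134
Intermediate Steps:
Mul(Add(4702422, 176239), Pow(Add(Function('L')(Mul(1439, Pow(-931, -1))), 512820), -1)) = Mul(Add(4702422, 176239), Pow(Add(Mul(1439, Pow(-931, -1)), 512820), -1)) = Mul(4878661, Pow(Add(Mul(1439, Rational(-1, 931)), 512820), -1)) = Mul(4878661, Pow(Add(Rational(-1439, 931), 512820), -1)) = Mul(4878661, Pow(Rational(477433981, 931), -1)) = Mul(4878661, Rational(931, 477433981)) = Rational(4542033391, 477433981)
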